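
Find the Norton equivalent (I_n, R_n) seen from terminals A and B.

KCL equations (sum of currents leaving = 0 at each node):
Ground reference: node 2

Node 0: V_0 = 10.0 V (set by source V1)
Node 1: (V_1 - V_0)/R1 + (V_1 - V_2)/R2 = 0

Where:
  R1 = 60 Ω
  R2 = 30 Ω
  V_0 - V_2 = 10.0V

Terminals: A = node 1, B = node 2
Find the Thévenin equivalent first; then I_n = V_th/R_th and R_n = R_th.
Step 1 — V_th is the open-circuit voltage V_A - V_B (nothing connected across the terminals).
Nodal analysis, taking node 2 as the 0 V reference.
Source V1 fixes V_0 = 10 V.
KCL at each unknown node (sum of currents leaving = 0; resistances in Ω):
  Node 1: (V_1 - 10)/60 + (V_1 - 0)/30 = 0
Collecting terms: 0.05 × V_1 = 0.1667  =>  V_1 = 3.333 V
V_th = V_1 - V_2 = 3.333 - 0 = 3.333 V
Step 2 — R_th: zero the source — replace V1 by a short circuit (node 2 merges into node 0) — and find the resistance seen between A (node 1) and B (node 0).
Reduce the network between node 1 (A) and node 0 (B) by series/parallel combination:
  Rp1 = R1 ‖ R2 (parallel, both between nodes 0 and 1) = 1/(1/60 + 1/30) = 20 Ω
R_th = 20 Ω
I_n = V_th/R_th = 3.333/20 = 0.1667 A, and R_n = R_th = 20 Ω

Final answer: I_n = 0.1667 A, R_n = 20 Ω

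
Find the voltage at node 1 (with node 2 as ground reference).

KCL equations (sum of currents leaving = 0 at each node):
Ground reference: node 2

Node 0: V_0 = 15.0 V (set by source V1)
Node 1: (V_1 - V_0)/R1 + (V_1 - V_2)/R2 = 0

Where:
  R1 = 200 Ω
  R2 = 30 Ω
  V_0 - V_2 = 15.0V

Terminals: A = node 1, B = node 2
Nodal analysis, taking node 2 as the 0 V reference.
Source V1 fixes V_0 = 15 V.
KCL at each unknown node (sum of currents leaving = 0; resistances in Ω):
  Node 1: (V_1 - 15)/200 + (V_1 - 0)/30 = 0
Collecting terms: 0.03833 × V_1 = 0.075  =>  V_1 = 1.957 V
The requested potential is V_1 = 1.957 V.

Final answer: V_1 = 1.957 V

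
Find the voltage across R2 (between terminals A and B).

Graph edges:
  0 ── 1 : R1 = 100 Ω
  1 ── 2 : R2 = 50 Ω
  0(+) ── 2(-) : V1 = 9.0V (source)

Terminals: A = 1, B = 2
R1 and R2 are in series across V1 (node 0 → node 1 → node 2), and the output A–B is taken across R2, so this is a voltage divider.
Series current: I = V1/(R1 + R2) = 9/(100 + 50) = 9/150 = 0.06 A
V_R2 = I × R2 = V1 × R2/(R1 + R2) = 9 × 50/150 = 3 V

Final answer: 3 V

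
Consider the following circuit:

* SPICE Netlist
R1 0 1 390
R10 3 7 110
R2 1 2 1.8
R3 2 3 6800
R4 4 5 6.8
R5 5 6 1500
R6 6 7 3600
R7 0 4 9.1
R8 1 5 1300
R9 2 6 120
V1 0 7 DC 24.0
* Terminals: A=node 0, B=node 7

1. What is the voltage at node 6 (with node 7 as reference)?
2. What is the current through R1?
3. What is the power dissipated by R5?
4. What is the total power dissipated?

Nodal analysis, taking node 7 as the 0 V reference.
Source V1 fixes V_0 = 24 V.
KCL at each unknown node (sum of currents leaving = 0; resistances in Ω):
  Node 1: (V_1 - 24)/390 + (V_1 - V_2)/1.8 + (V_1 - V_5)/1300 = 0
  Node 2: (V_2 - V_1)/1.8 + (V_2 - V_3)/6800 + (V_2 - V_6)/120 = 0
  Node 3: (V_3 - V_2)/6800 + (V_3 - 0)/110 = 0
  Node 4: (V_4 - V_5)/6.8 + (V_4 - 24)/9.1 = 0
  Node 5: (V_5 - V_4)/6.8 + (V_5 - V_6)/1500 + (V_5 - V_1)/1300 = 0
  Node 6: (V_6 - V_5)/1500 + (V_6 - 0)/3600 + (V_6 - V_2)/120 = 0
Collecting terms (coefficients in siemens):
  0.5589·V_1 - 0.5556·V_2 - 0.0007692·V_5 = 0.06154
  0.564·V_2 - 0.5556·V_1 - 0.0001471·V_3 - 0.008333·V_6 = 0
  0.009238·V_3 - 0.0001471·V_2 = 0
  0.2569·V_4 - 0.1471·V_5 = 2.637
  0.1485·V_5 - 0.0007692·V_1 - 0.1471·V_4 - 0.0006667·V_6 = 0
  0.009278·V_6 - 0.008333·V_2 - 0.0006667·V_5 = 0
Solving these 6 simultaneous equations (Gaussian elimination) gives:
  V_1 = 21.8 V, V_2 = 21.79 V, V_3 = 0.3468 V, V_4 = 23.97 V
  V_5 = 23.95 V, V_6 = 21.29 V
Part 1:
  Read off the nodal solution: V_6 = 21.29 V
Part 2:
  I_R1 = (V_0 - V_1)/R1 = (24 - 21.8)/390 = 0.005644 A
  Magnitude: I_R1 = 0.005644 A
Part 3:
  I_R5 = (V_5 - V_6)/R5 = (23.95 - 21.29)/1500 = 0.001771 A
  P_R5 = I_R5² × R5 = (0.001771)² × 1500 = 0.004706 W
Part 4:
  Power in each resistor, P = (ΔV)²/R:
    P_R1 = (24 - 21.8)²/390 = 0.01242 W
    P_R2 = (21.8 - 21.79)²/1.8 = 0.00009579 W
    P_R3 = (21.79 - 0.3468)²/6800 = 0.06759 W
    P_R4 = (23.97 - 23.95)²/6.8 = 0.00007965 W
    P_R5 = (23.95 - 21.29)²/1500 = 0.004706 W
    P_R6 = (21.29 - 0)²/3600 = 0.1259 W
    P_R7 = (24 - 23.97)²/9.1 = 0.0001066 W
    P_R8 = (21.8 - 23.95)²/1300 = 0.003545 W
    P_R9 = (21.79 - 21.29)²/120 = 0.002059 W
    P_R10 = (0.3468 - 0)²/110 = 0.001093 W
  P_total = P_R1 + P_R2 + P_R3 + P_R4 + P_R5 + P_R6 + P_R7 + P_R8 + P_R9 + P_R10 = 0.2176 W

Final answers:
1. V_6 = 21.29 V
2. I_R1 = 0.005644 A
3. P_R5 = 0.004706 W
4. P_total = 0.2176 W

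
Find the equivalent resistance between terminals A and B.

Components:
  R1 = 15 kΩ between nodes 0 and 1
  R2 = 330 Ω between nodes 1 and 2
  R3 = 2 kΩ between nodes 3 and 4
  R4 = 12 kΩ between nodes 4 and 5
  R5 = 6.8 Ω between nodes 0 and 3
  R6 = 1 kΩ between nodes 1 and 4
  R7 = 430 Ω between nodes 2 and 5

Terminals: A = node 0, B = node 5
The network is not a plain series/parallel combination. Inject a 1 A test current into terminal A (node 0) and return it from terminal B (node 5); then R_eq = V_A / (1 A).
Nodal analysis, taking node 5 as the 0 V reference.
Current source I_test pushes 1 A into node 0 and draws it out of node 5.
KCL at each unknown node (sum of currents leaving = 0; resistances in Ω):
  Node 0: (V_0 - V_1)/15000 + (V_0 - V_3)/6.8 - 1 = 0
  Node 1: (V_1 - V_0)/15000 + (V_1 - V_2)/330 + (V_1 - V_4)/1000 = 0
  Node 2: (V_2 - V_1)/330 + (V_2 - 0)/430 = 0
  Node 3: (V_3 - V_0)/6.8 + (V_3 - V_4)/2000 = 0
  Node 4: (V_4 - V_1)/1000 + (V_4 - V_3)/2000 + (V_4 - 0)/12000 = 0
Collecting terms (coefficients in siemens):
  0.1471·V_0 - 0.00006667·V_1 - 0.1471·V_3 = 1
  0.004097·V_1 - 0.00006667·V_0 - 0.00303·V_2 - 0.001·V_4 = 0
  0.005356·V_2 - 0.00303·V_1 = 0
  0.1476·V_3 - 0.1471·V_0 - 0.0005·V_4 = 0
  0.001583·V_4 - 0.001·V_1 - 0.0005·V_3 = 0
Solving these 5 simultaneous equations (Gaussian elimination) gives:
  V_0 = 3080 V, V_1 = 671.7 V, V_2 = 380 V, V_3 = 3074 V
  V_4 = 1395 V
R_eq = V_0 / 1 A = 3080 Ω = 3.08 kΩ

Final answer: 3.08 kΩ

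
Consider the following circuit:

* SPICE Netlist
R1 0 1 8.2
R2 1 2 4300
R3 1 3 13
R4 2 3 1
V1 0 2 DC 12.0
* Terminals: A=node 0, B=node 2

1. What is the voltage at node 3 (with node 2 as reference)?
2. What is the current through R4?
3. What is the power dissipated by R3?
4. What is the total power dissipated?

Nodal analysis, taking node 2 as the 0 V reference.
Source V1 fixes V_0 = 12 V.
KCL at each unknown node (sum of currents leaving = 0; resistances in Ω):
  Node 1: (V_1 - 12)/8.2 + (V_1 - 0)/4300 + (V_1 - V_3)/13 = 0
  Node 3: (V_3 - V_1)/13 + (V_3 - 0)/1 = 0
Collecting terms (coefficients in siemens):
  0.1991·V_1 - 0.07692·V_3 = 1.463
  1.077·V_3 - 0.07692·V_1 = 0
Determinant D = (0.1991)(1.077) - (-0.07692)(-0.07692) = 0.2085
V_1 = [(1.463)(1.077) - (-0.07692)(0)]/D = 7.558 V
V_3 = [(0.1991)(0) - (1.463)(-0.07692)]/D = 0.5399 V
Part 1:
  Read off the nodal solution: V_3 = 0.5399 V
Part 2:
  I_R4 = (V_2 - V_3)/R4 = (0 - 0.5399)/1 = -0.5399 A
  Magnitude: I_R4 = 0.5399 A
Part 3:
  I_R3 = (V_1 - V_3)/R3 = (7.558 - 0.5399)/13 = 0.5399 A
  P_R3 = I_R3² × R3 = (0.5399)² × 13 = 3.789 W
Part 4:
  Power in each resistor, P = (ΔV)²/R:
    P_R1 = (12 - 7.558)²/8.2 = 2.406 W
    P_R2 = (7.558 - 0)²/4300 = 0.01329 W
    P_R3 = (7.558 - 0.5399)²/13 = 3.789 W
    P_R4 = (0 - 0.5399)²/1 = 0.2915 W
  P_total = P_R1 + P_R2 + P_R3 + P_R4 = 6.5 W

Final answers:
1. V_3 = 0.5399 V
2. I_R4 = 0.5399 A
3. P_R3 = 3.789 W
4. P_total = 6.5 W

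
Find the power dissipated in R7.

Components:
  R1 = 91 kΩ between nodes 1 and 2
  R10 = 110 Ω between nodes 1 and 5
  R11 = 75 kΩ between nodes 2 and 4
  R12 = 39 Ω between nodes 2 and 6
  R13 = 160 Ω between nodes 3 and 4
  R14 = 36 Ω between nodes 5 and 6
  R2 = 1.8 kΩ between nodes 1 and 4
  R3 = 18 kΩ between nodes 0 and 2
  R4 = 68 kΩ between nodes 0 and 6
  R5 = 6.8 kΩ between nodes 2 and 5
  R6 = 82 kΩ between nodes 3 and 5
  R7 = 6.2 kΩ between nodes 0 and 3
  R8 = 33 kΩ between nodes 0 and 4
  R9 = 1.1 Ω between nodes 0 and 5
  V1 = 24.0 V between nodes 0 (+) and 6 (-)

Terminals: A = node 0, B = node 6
Nodal analysis, taking node 6 as the 0 V reference.
Source V1 fixes V_0 = 24 V.
KCL at each unknown node (sum of currents leaving = 0; resistances in Ω):
  Node 1: (V_1 - V_2)/91000 + (V_1 - V_4)/1800 + (V_1 - V_5)/110 = 0
  Node 2: (V_2 - V_1)/91000 + (V_2 - 24)/18000 + (V_2 - V_5)/6800 + (V_2 - V_4)/75000 + (V_2 - 0)/39 = 0
  Node 3: (V_3 - V_5)/82000 + (V_3 - 24)/6200 + (V_3 - V_4)/160 = 0
  Node 4: (V_4 - V_1)/1800 + (V_4 - 24)/33000 + (V_4 - V_2)/75000 + (V_4 - V_3)/160 = 0
  Node 5: (V_5 - V_2)/6800 + (V_5 - V_3)/82000 + (V_5 - 24)/1.1 + (V_5 - V_1)/110 + (V_5 - 0)/36 = 0
Collecting terms (coefficients in siemens):
  0.009657·V_1 - 0.00001099·V_2 - 0.0005556·V_4 - 0.009091·V_5 = 0
  0.02587·V_2 - 0.00001099·V_1 - 0.00001333·V_4 - 0.0001471·V_5 = 0.001333
  0.006423·V_3 - 0.00625·V_4 - 0.0000122·V_5 = 0.003871
  0.006849·V_4 - 0.0005556·V_1 - 0.00001333·V_2 - 0.00625·V_3 = 0.0007273
  0.9461·V_5 - 0.009091·V_1 - 0.0001471·V_2 - 0.0000122·V_3 = 21.82
Solving these 5 simultaneous equations (Gaussian elimination) gives:
  V_1 = 23.24 V, V_2 = 0.2057 V, V_3 = 23.05 V, V_4 = 23.03 V
  V_5 = 23.28 V
I_R7 = (V_0 - V_3)/R7 = (24 - 23.05)/6200 = 0.0001527 A
P_R7 = I_R7² × R7 = (0.0001527)² × 6200 = 0.0001445 W

Final answer: 0.0001445 W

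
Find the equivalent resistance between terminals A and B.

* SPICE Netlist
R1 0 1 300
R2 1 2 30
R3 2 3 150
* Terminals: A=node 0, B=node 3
Reduce the network between node 0 (A) and node 3 (B) by series/parallel combination:
  Rs1 = R1 + R2 (series, joined only at node 1) = 300 + 30 = 330 Ω
  Rs2 = R3 + Rs1 (series, joined only at node 2) = 150 + 330 = 480 Ω
R_eq = 480 Ω

Final answer: 480 Ω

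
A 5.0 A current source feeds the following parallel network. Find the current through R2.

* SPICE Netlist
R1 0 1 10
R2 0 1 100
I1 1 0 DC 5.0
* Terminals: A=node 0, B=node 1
All resistors sit directly between nodes 0 and 1, so they are in parallel and share one voltage V; the full source current 5 A splits among them.
1/R_par = 1/10 + 1/100 = 0.11 S  =>  R_par = 9.091 Ω
V = I × R_par = 5 × 9.091 = 45.45 V
I_R2 = V/R2 = 45.45/100 = 0.4545 A

Final answer: 0.4545 A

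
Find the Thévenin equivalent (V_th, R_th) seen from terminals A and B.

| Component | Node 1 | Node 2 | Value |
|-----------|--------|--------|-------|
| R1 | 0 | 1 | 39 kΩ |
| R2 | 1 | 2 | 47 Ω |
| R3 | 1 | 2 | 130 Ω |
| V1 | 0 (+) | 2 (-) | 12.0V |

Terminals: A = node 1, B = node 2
Step 1 — V_th is the open-circuit voltage V_A - V_B (nothing connected across the terminals).
Nodal analysis, taking node 2 as the 0 V reference.
Source V1 fixes V_0 = 12 V.
KCL at each unknown node (sum of currents leaving = 0; resistances in Ω):
  Node 1: (V_1 - 12)/39000 + (V_1 - 0)/47 + (V_1 - 0)/130 = 0
Collecting terms: 0.02899 × V_1 = 0.0003077  =>  V_1 = 0.01061 V
V_th = V_1 - V_2 = 0.01061 - 0 = 0.01061 V
Step 2 — R_th: zero the source — replace V1 by a short circuit (node 2 merges into node 0) — and find the resistance seen between A (node 1) and B (node 0).
Reduce the network between node 1 (A) and node 0 (B) by series/parallel combination:
  Rp1 = R1 ‖ R2 ‖ R3 (parallel, all between nodes 0 and 1) = 1/(1/39000 + 1/47 + 1/130) = 34.49 Ω
R_th = 34.49 Ω

Final answer: V_th = 0.01061 V, R_th = 34.49 Ω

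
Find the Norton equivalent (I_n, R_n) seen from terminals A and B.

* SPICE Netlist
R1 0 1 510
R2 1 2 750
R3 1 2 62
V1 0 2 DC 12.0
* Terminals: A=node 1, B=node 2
Find the Thévenin equivalent first; then I_n = V_th/R_th and R_n = R_th.
Step 1 — V_th is the open-circuit voltage V_A - V_B (nothing connected across the terminals).
Nodal analysis, taking node 2 as the 0 V reference.
Source V1 fixes V_0 = 12 V.
KCL at each unknown node (sum of currents leaving = 0; resistances in Ω):
  Node 1: (V_1 - 12)/510 + (V_1 - 0)/750 + (V_1 - 0)/62 = 0
Collecting terms: 0.01942 × V_1 = 0.02353  =>  V_1 = 1.211 V
V_th = V_1 - V_2 = 1.211 - 0 = 1.211 V
Step 2 — R_th: zero the source — replace V1 by a short circuit (node 2 merges into node 0) — and find the resistance seen between A (node 1) and B (node 0).
Reduce the network between node 1 (A) and node 0 (B) by series/parallel combination:
  Rp1 = R1 ‖ R2 ‖ R3 (parallel, all between nodes 0 and 1) = 1/(1/510 + 1/750 + 1/62) = 51.48 Ω
R_th = 51.48 Ω
I_n = V_th/R_th = 1.211/51.48 = 0.02353 A, and R_n = R_th = 51.48 Ω

Final answer: I_n = 0.02353 A, R_n = 51.48 Ω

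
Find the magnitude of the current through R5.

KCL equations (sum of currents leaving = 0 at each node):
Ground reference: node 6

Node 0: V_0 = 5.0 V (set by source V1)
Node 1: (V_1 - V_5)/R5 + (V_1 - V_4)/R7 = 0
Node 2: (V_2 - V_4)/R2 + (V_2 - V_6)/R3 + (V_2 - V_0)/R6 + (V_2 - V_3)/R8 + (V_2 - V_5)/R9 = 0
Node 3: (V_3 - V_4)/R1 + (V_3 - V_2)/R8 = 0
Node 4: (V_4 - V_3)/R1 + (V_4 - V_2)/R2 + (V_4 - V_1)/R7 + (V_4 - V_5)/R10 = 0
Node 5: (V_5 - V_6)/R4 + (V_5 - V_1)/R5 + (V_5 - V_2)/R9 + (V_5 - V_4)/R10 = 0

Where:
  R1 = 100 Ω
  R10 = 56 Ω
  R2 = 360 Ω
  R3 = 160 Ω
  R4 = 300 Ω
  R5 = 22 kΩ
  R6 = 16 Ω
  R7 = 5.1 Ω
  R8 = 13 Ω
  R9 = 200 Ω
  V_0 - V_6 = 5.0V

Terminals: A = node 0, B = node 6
Nodal analysis, taking node 6 as the 0 V reference.
Source V1 fixes V_0 = 5 V.
KCL at each unknown node (sum of currents leaving = 0; resistances in Ω):
  Node 1: (V_1 - V_5)/22000 + (V_1 - V_4)/5.1 = 0
  Node 2: (V_2 - V_4)/360 + (V_2 - 0)/160 + (V_2 - 5)/16 + (V_2 - V_3)/13 + (V_2 - V_5)/200 = 0
  Node 3: (V_3 - V_4)/100 + (V_3 - V_2)/13 = 0
  Node 4: (V_4 - V_3)/100 + (V_4 - V_2)/360 + (V_4 - V_1)/5.1 + (V_4 - V_5)/56 = 0
  Node 5: (V_5 - 0)/300 + (V_5 - V_1)/22000 + (V_5 - V_2)/200 + (V_5 - V_4)/56 = 0
Collecting terms (coefficients in siemens):
  0.1961·V_1 - 0.1961·V_4 - 0.00004545·V_5 = 0
  0.1535·V_2 - 0.07692·V_3 - 0.002778·V_4 - 0.005·V_5 = 0.3125
  0.08692·V_3 - 0.07692·V_2 - 0.01·V_4 = 0
  0.2267·V_4 - 0.1961·V_1 - 0.002778·V_2 - 0.01·V_3 - 0.01786·V_5 = 0
  0.02624·V_5 - 0.00004545·V_1 - 0.005·V_2 - 0.01786·V_4 = 0
Solving these 5 simultaneous equations (Gaussian elimination) gives:
  V_1 = 3.804 V, V_2 = 4.379 V, V_3 = 4.313 V, V_4 = 3.804 V
  V_5 = 3.43 V
I_R5 = (V_1 - V_5)/R5 = (3.804 - 3.43)/22000 = 0.00001698 A
|I_R5| = 0.00001698 A

Final answer: |I_R5| = 1.698e-05 A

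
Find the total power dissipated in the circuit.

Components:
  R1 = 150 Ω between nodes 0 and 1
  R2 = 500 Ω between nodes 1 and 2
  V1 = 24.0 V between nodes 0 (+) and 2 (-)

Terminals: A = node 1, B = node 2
Nodal analysis, taking node 2 as the 0 V reference.
Source V1 fixes V_0 = 24 V.
KCL at each unknown node (sum of currents leaving = 0; resistances in Ω):
  Node 1: (V_1 - 24)/150 + (V_1 - 0)/500 = 0
Collecting terms: 0.008667 × V_1 = 0.16  =>  V_1 = 18.46 V
Power in each resistor, P = (ΔV)²/R:
  P_R1 = (24 - 18.46)²/150 = 0.2045 W
  P_R2 = (18.46 - 0)²/500 = 0.6817 W
P_total = P_R1 + P_R2 = 0.8862 W

Final answer: 0.8862 W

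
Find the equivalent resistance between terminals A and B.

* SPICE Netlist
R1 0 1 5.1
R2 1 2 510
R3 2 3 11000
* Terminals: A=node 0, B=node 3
Reduce the network between node 0 (A) and node 3 (B) by series/parallel combination:
  Rs1 = R1 + R2 (series, joined only at node 1) = 5.1 + 510 = 515.1 Ω
  Rs2 = R3 + Rs1 (series, joined only at node 2) = 11000 + 515.1 = 11520 Ω
R_eq = 11.52 kΩ

Final answer: 11.52 kΩ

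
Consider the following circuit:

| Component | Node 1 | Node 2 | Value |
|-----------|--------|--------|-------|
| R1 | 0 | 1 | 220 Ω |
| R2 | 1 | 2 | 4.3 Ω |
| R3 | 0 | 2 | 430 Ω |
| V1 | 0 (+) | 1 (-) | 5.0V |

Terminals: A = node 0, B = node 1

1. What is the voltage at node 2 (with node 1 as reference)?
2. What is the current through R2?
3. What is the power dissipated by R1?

Nodal analysis, taking node 1 as the 0 V reference.
Source V1 fixes V_0 = 5 V.
KCL at each unknown node (sum of currents leaving = 0; resistances in Ω):
  Node 2: (V_2 - 0)/4.3 + (V_2 - 5)/430 = 0
Collecting terms: 0.2349 × V_2 = 0.01163  =>  V_2 = 0.0495 V
Part 1:
  Read off the nodal solution: V_2 = 0.0495 V
Part 2:
  I_R2 = (V_1 - V_2)/R2 = (0 - 0.0495)/4.3 = -0.01151 A
  Magnitude: I_R2 = 0.01151 A
Part 3:
  I_R1 = (V_0 - V_1)/R1 = (5 - 0)/220 = 0.02273 A
  P_R1 = I_R1² × R1 = (0.02273)² × 220 = 0.1136 W

Final answers:
1. V_2 = 0.0495 V
2. I_R2 = 0.01151 A
3. P_R1 = 0.1136 W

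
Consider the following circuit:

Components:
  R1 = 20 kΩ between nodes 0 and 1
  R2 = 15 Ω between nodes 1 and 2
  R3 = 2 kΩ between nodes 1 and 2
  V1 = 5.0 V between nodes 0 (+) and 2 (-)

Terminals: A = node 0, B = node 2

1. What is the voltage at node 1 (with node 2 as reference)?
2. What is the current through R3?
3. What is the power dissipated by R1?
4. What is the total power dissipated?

Nodal analysis, taking node 2 as the 0 V reference.
Source V1 fixes V_0 = 5 V.
KCL at each unknown node (sum of currents leaving = 0; resistances in Ω):
  Node 1: (V_1 - 5)/20000 + (V_1 - 0)/15 + (V_1 - 0)/2000 = 0
Collecting terms: 0.06722 × V_1 = 0.00025  =>  V_1 = 0.003719 V
Part 1:
  Read off the nodal solution: V_1 = 0.003719 V
Part 2:
  I_R3 = (V_1 - V_2)/R3 = (0.003719 - 0)/2000 = 0.00000186 A
  Magnitude: I_R3 = 0.00000186 A
Part 3:
  I_R1 = (V_0 - V_1)/R1 = (5 - 0.003719)/20000 = 0.0002498 A
  P_R1 = I_R1² × R1 = (0.0002498)² × 20000 = 0.001248 W
Part 4:
  Power in each resistor, P = (ΔV)²/R:
    P_R1 = (5 - 0.003719)²/20000 = 0.001248 W
    P_R2 = (0.003719 - 0)²/15 = 0.0000009222 W
    P_R3 = (0.003719 - 0)²/2000 = 0.000000006917 W
  P_total = P_R1 + P_R2 + P_R3 = 0.001249 W

Final answers:
1. V_1 = 0.003719 V
2. I_R3 = 1.86e-06 A
3. P_R1 = 0.001248 W
4. P_total = 0.001249 W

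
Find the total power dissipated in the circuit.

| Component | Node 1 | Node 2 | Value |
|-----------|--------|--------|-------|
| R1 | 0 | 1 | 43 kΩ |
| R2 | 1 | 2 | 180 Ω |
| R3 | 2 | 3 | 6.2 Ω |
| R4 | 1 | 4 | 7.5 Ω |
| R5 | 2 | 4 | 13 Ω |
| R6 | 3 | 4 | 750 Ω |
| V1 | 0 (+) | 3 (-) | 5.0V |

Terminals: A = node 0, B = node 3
Nodal analysis, taking node 3 as the 0 V reference.
Source V1 fixes V_0 = 5 V.
KCL at each unknown node (sum of currents leaving = 0; resistances in Ω):
  Node 1: (V_1 - 5)/43000 + (V_1 - V_2)/180 + (V_1 - V_4)/7.5 = 0
  Node 2: (V_2 - V_1)/180 + (V_2 - 0)/6.2 + (V_2 - V_4)/13 = 0
  Node 4: (V_4 - V_1)/7.5 + (V_4 - V_2)/13 + (V_4 - 0)/750 = 0
Collecting terms (coefficients in siemens):
  0.1389·V_1 - 0.005556·V_2 - 0.1333·V_4 = 0.0001163
  0.2438·V_2 - 0.005556·V_1 - 0.07692·V_4 = 0
  0.2116·V_4 - 0.1333·V_1 - 0.07692·V_2 = 0
Solving these 3 simultaneous equations (Gaussian elimination) gives:
  V_1 = 0.002811 V, V_2 = 0.0007038 V, V_4 = 0.002027 V
Power in each resistor, P = (ΔV)²/R:
  P_R1 = (5 - 0.002811)²/43000 = 0.0005807 W
  P_R2 = (0.002811 - 0.0007038)²/180 = 0.00000002467 W
  P_R3 = (0.0007038 - 0)²/6.2 = 0.00000007989 W
  P_R4 = (0.002811 - 0.002027)²/7.5 = 0.00000008191 W
  P_R5 = (0.0007038 - 0.002027)²/13 = 0.0000001347 W
  P_R6 = (0 - 0.002027)²/750 = 0.000000005479 W
P_total = P_R1 + P_R2 + P_R3 + P_R4 + P_R5 + P_R6 = 0.0005811 W

Final answer: 0.0005811 W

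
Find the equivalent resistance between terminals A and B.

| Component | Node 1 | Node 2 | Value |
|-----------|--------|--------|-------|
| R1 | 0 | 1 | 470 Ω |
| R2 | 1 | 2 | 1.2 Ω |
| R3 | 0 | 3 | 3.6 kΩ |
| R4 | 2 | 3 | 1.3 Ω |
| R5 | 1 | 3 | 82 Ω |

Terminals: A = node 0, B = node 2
The network is not a plain series/parallel combination. Inject a 1 A test current into terminal A (node 0) and return it from terminal B (node 2); then R_eq = V_A / (1 A).
Nodal analysis, taking node 2 as the 0 V reference.
Current source I_test pushes 1 A into node 0 and draws it out of node 2.
KCL at each unknown node (sum of currents leaving = 0; resistances in Ω):
  Node 0: (V_0 - V_1)/470 + (V_0 - V_3)/3600 - 1 = 0
  Node 1: (V_1 - V_0)/470 + (V_1 - 0)/1.2 + (V_1 - V_3)/82 = 0
  Node 3: (V_3 - V_0)/3600 + (V_3 - V_1)/82 + (V_3 - 0)/1.3 = 0
Collecting terms (coefficients in siemens):
  0.002405·V_0 - 0.002128·V_1 - 0.0002778·V_3 = 1
  0.8477·V_1 - 0.002128·V_0 - 0.0122·V_3 = 0
  0.7817·V_3 - 0.0002778·V_0 - 0.0122·V_1 = 0
Solving these 3 simultaneous equations (Gaussian elimination) gives:
  V_0 = 416.7 V, V_1 = 1.048 V, V_3 = 0.1644 V
R_eq = V_0 / 1 A = 416.7 Ω

Final answer: 416.7 Ω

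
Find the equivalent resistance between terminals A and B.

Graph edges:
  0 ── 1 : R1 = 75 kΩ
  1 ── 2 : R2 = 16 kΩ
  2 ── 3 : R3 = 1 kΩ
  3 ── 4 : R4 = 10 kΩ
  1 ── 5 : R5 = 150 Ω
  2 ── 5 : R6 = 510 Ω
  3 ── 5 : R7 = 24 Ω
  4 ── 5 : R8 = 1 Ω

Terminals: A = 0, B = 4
The network is not a plain series/parallel combination. Inject a 1 A test current into terminal A (node 0) and return it from terminal B (node 4); then R_eq = V_A / (1 A).
Nodal analysis, taking node 4 as the 0 V reference.
Current source I_test pushes 1 A into node 0 and draws it out of node 4.
KCL at each unknown node (sum of currents leaving = 0; resistances in Ω):
  Node 0: (V_0 - V_1)/75000 - 1 = 0
  Node 1: (V_1 - V_0)/75000 + (V_1 - V_2)/16000 + (V_1 - V_5)/150 = 0
  Node 2: (V_2 - V_1)/16000 + (V_2 - V_3)/1000 + (V_2 - V_5)/510 = 0
  Node 3: (V_3 - V_2)/1000 + (V_3 - 0)/10000 + (V_3 - V_5)/24 = 0
  Node 5: (V_5 - V_1)/150 + (V_5 - V_2)/510 + (V_5 - V_3)/24 + (V_5 - 0)/1 = 0
Collecting terms (coefficients in siemens):
  0.00001333·V_0 - 0.00001333·V_1 = 1
  0.006743·V_1 - 0.00001333·V_0 - 0.0000625·V_2 - 0.006667·V_5 = 0
  0.003023·V_2 - 0.0000625·V_1 - 0.001·V_3 - 0.001961·V_5 = 0
  0.04277·V_3 - 0.001·V_2 - 0.04167·V_5 = 0
  1.05·V_5 - 0.006667·V_1 - 0.001961·V_2 - 0.04167·V_3 = 0
Solving these 5 simultaneous equations (Gaussian elimination) gives:
  V_0 = 75150 V, V_1 = 149.6 V, V_2 = 4.096 V, V_3 = 1.07 V
  V_5 = 0.9999 V
R_eq = V_0 / 1 A = 75150 Ω = 75.15 kΩ

Final answer: 75.15 kΩ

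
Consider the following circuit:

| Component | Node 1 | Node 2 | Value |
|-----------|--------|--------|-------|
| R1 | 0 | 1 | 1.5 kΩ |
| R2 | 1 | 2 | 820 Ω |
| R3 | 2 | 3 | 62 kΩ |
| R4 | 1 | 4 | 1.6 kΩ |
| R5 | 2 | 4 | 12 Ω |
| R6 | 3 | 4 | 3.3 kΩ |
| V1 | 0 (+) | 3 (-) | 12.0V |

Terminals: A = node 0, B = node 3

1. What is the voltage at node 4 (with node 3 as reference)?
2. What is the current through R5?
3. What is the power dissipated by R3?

Nodal analysis, taking node 3 as the 0 V reference.
Source V1 fixes V_0 = 12 V.
KCL at each unknown node (sum of currents leaving = 0; resistances in Ω):
  Node 1: (V_1 - 12)/1500 + (V_1 - V_2)/820 + (V_1 - V_4)/1600 = 0
  Node 2: (V_2 - V_1)/820 + (V_2 - 0)/62000 + (V_2 - V_4)/12 = 0
  Node 4: (V_4 - V_1)/1600 + (V_4 - V_2)/12 + (V_4 - 0)/3300 = 0
Collecting terms (coefficients in siemens):
  0.002511·V_1 - 0.00122·V_2 - 0.000625·V_4 = 0.008
  0.08457·V_2 - 0.00122·V_1 - 0.08333·V_4 = 0
  0.08426·V_4 - 0.000625·V_1 - 0.08333·V_2 = 0
Solving these 3 simultaneous equations (Gaussian elimination) gives:
  V_1 = 8.525 V, V_2 = 7.275 V, V_4 = 7.258 V
Part 1:
  Read off the nodal solution: V_4 = 7.258 V
Part 2:
  I_R5 = (V_2 - V_4)/R5 = (7.275 - 7.258)/12 = 0.001407 A
  Magnitude: I_R5 = 0.001407 A
Part 3:
  I_R3 = (V_2 - V_3)/R3 = (7.275 - 0)/62000 = 0.0001173 A
  P_R3 = I_R3² × R3 = (0.0001173)² × 62000 = 0.0008536 W

Final answers:
1. V_4 = 7.258 V
2. I_R5 = 0.001407 A
3. P_R3 = 0.0008536 W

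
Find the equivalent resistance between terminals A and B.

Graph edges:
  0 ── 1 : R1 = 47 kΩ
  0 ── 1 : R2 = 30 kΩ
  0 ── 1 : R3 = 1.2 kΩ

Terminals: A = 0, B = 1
Reduce the network between node 0 (A) and node 1 (B) by series/parallel combination:
  Rp1 = R1 ‖ R2 ‖ R3 (parallel, all between nodes 0 and 1) = 1/(1/47000 + 1/30000 + 1/1200) = 1126 Ω
R_eq = 1.126 kΩ

Final answer: 1.126 kΩ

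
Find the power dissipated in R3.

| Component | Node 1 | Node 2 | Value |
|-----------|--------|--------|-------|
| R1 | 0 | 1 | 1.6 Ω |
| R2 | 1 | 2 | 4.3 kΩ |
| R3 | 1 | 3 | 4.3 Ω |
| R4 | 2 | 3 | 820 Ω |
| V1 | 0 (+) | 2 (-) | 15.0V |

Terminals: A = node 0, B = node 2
Nodal analysis, taking node 2 as the 0 V reference.
Source V1 fixes V_0 = 15 V.
KCL at each unknown node (sum of currents leaving = 0; resistances in Ω):
  Node 1: (V_1 - 15)/1.6 + (V_1 - 0)/4300 + (V_1 - V_3)/4.3 = 0
  Node 3: (V_3 - V_1)/4.3 + (V_3 - 0)/820 = 0
Collecting terms (coefficients in siemens):
  0.8578·V_1 - 0.2326·V_3 = 9.375
  0.2338·V_3 - 0.2326·V_1 = 0
Determinant D = (0.8578)(0.2338) - (-0.2326)(-0.2326) = 0.1464
V_1 = [(9.375)(0.2338) - (-0.2326)(0)]/D = 14.97 V
V_3 = [(0.8578)(0) - (9.375)(-0.2326)]/D = 14.89 V
I_R3 = (V_1 - V_3)/R3 = (14.97 - 14.89)/4.3 = 0.01816 A
P_R3 = I_R3² × R3 = (0.01816)² × 4.3 = 0.001417 W

Final answer: 0.001417 W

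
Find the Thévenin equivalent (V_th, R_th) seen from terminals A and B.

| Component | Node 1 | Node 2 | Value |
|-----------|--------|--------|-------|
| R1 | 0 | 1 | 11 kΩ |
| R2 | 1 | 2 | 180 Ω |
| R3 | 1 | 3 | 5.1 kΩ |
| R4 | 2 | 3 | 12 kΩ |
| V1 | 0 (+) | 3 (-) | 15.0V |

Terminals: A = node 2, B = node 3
Step 1 — V_th is the open-circuit voltage V_A - V_B (nothing connected across the terminals).
Nodal analysis, taking node 3 as the 0 V reference.
Source V1 fixes V_0 = 15 V.
KCL at each unknown node (sum of currents leaving = 0; resistances in Ω):
  Node 1: (V_1 - 15)/11000 + (V_1 - V_2)/180 + (V_1 - 0)/5100 = 0
  Node 2: (V_2 - V_1)/180 + (V_2 - 0)/12000 = 0
Collecting terms (coefficients in siemens):
  0.005843·V_1 - 0.005556·V_2 = 0.001364
  0.005639·V_2 - 0.005556·V_1 = 0
Determinant D = (0.005843)(0.005639) - (-0.005556)(-0.005556) = 0.000002081
V_1 = [(0.001364)(0.005639) - (-0.005556)(0)]/D = 3.695 V
V_2 = [(0.005843)(0) - (0.001364)(-0.005556)]/D = 3.64 V
V_th = V_2 - V_3 = 3.64 - 0 = 3.64 V
Step 2 — R_th: zero the source — replace V1 by a short circuit (node 3 merges into node 0) — and find the resistance seen between A (node 2) and B (node 0).
Reduce the network between node 2 (A) and node 0 (B) by series/parallel combination:
  Rp1 = R1 ‖ R3 (parallel, both between nodes 0 and 1) = 1/(1/11000 + 1/5100) = 3484 Ω
  Rs1 = R2 + Rp1 (series, joined only at node 1) = 180 + 3484 = 3664 Ω
  Rp2 = R4 ‖ Rs1 (parallel, both between nodes 0 and 2) = 1/(1/12000 + 1/3664) = 2807 Ω
R_th = 2.807 kΩ

Final answer: V_th = 3.64 V, R_th = 2.807 kΩ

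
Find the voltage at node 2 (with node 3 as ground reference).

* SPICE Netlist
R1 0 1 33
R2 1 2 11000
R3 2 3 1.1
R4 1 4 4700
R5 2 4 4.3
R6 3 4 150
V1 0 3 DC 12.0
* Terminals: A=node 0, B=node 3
Nodal analysis, taking node 3 as the 0 V reference.
Source V1 fixes V_0 = 12 V.
KCL at each unknown node (sum of currents leaving = 0; resistances in Ω):
  Node 1: (V_1 - 12)/33 + (V_1 - V_2)/11000 + (V_1 - V_4)/4700 = 0
  Node 2: (V_2 - V_1)/11000 + (V_2 - 0)/1.1 + (V_2 - V_4)/4.3 = 0
  Node 4: (V_4 - V_1)/4700 + (V_4 - V_2)/4.3 + (V_4 - 0)/150 = 0
Collecting terms (coefficients in siemens):
  0.03061·V_1 - 0.00009091·V_2 - 0.0002128·V_4 = 0.3636
  1.142·V_2 - 0.00009091·V_1 - 0.2326·V_4 = 0
  0.2394·V_4 - 0.0002128·V_1 - 0.2326·V_2 = 0
Solving these 3 simultaneous equations (Gaussian elimination) gives:
  V_1 = 11.88 V, V_2 = 0.00386 V, V_4 = 0.01431 V
The requested potential is V_2 = 0.00386 V.

Final answer: V_2 = 0.00386 V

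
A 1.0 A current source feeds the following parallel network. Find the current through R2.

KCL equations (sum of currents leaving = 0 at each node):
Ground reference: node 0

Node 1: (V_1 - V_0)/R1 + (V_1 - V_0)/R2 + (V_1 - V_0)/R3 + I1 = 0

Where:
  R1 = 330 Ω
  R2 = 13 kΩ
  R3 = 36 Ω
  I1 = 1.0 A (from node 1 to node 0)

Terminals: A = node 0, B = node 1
All resistors sit directly between nodes 0 and 1, so they are in parallel and share one voltage V; the full source current 1 A splits among them.
1/R_par = 1/330 + 1/13000 + 1/36 = 0.03089 S  =>  R_par = 32.38 Ω
V = I × R_par = 1 × 32.38 = 32.38 V
I_R2 = V/R2 = 32.38/13000 = 0.002491 A

Final answer: 0.002491 A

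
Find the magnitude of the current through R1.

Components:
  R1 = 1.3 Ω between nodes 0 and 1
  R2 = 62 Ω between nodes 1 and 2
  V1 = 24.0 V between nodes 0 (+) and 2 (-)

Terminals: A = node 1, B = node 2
Nodal analysis, taking node 2 as the 0 V reference.
Source V1 fixes V_0 = 24 V.
KCL at each unknown node (sum of currents leaving = 0; resistances in Ω):
  Node 1: (V_1 - 24)/1.3 + (V_1 - 0)/62 = 0
Collecting terms: 0.7854 × V_1 = 18.46  =>  V_1 = 23.51 V
I_R1 = (V_0 - V_1)/R1 = (24 - 23.51)/1.3 = 0.3791 A
|I_R1| = 0.3791 A

Final answer: |I_R1| = 0.3791 A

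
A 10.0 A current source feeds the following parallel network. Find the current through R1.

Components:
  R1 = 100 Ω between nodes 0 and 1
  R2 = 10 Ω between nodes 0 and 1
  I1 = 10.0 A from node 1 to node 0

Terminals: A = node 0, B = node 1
All resistors sit directly between nodes 0 and 1, so they are in parallel and share one voltage V; the full source current 10 A splits among them.
1/R_par = 1/100 + 1/10 = 0.11 S  =>  R_par = 9.091 Ω
V = I × R_par = 10 × 9.091 = 90.91 V
I_R1 = V/R1 = 90.91/100 = 0.9091 A

Final answer: 0.9091 A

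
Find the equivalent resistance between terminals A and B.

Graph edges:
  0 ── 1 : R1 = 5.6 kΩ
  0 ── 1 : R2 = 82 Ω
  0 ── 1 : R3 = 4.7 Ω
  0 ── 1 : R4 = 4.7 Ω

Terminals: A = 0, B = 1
Reduce the network between node 0 (A) and node 1 (B) by series/parallel combination:
  Rp1 = R1 ‖ R2 ‖ R3 ‖ R4 (parallel, all between nodes 0 and 1) = 1/(1/5600 + 1/82 + 1/4.7 + 1/4.7) = 2.284 Ω
R_eq = 2.284 Ω

Final answer: 2.284 Ω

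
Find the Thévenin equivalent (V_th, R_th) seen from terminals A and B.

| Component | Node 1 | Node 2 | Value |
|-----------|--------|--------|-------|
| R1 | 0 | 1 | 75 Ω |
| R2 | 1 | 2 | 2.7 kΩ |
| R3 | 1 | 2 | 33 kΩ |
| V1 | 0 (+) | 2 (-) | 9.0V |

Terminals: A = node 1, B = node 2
Step 1 — V_th is the open-circuit voltage V_A - V_B (nothing connected across the terminals).
Nodal analysis, taking node 2 as the 0 V reference.
Source V1 fixes V_0 = 9 V.
KCL at each unknown node (sum of currents leaving = 0; resistances in Ω):
  Node 1: (V_1 - 9)/75 + (V_1 - 0)/2700 + (V_1 - 0)/33000 = 0
Collecting terms: 0.01373 × V_1 = 0.12  =>  V_1 = 8.737 V
V_th = V_1 - V_2 = 8.737 - 0 = 8.737 V
Step 2 — R_th: zero the source — replace V1 by a short circuit (node 2 merges into node 0) — and find the resistance seen between A (node 1) and B (node 0).
Reduce the network between node 1 (A) and node 0 (B) by series/parallel combination:
  Rp1 = R1 ‖ R2 ‖ R3 (parallel, all between nodes 0 and 1) = 1/(1/75 + 1/2700 + 1/33000) = 72.81 Ω
R_th = 72.81 Ω

Final answer: V_th = 8.737 V, R_th = 72.81 Ω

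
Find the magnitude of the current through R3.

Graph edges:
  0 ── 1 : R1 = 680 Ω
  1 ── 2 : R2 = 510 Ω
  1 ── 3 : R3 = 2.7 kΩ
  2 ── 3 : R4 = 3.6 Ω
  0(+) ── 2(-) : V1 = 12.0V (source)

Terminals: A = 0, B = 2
Nodal analysis, taking node 2 as the 0 V reference.
Source V1 fixes V_0 = 12 V.
KCL at each unknown node (sum of currents leaving = 0; resistances in Ω):
  Node 1: (V_1 - 12)/680 + (V_1 - 0)/510 + (V_1 - V_3)/2700 = 0
  Node 3: (V_3 - V_1)/2700 + (V_3 - 0)/3.6 = 0
Collecting terms (coefficients in siemens):
  0.003802·V_1 - 0.0003704·V_3 = 0.01765
  0.2781·V_3 - 0.0003704·V_1 = 0
Determinant D = (0.003802)(0.2781) - (-0.0003704)(-0.0003704) = 0.001057
V_1 = [(0.01765)(0.2781) - (-0.0003704)(0)]/D = 4.642 V
V_3 = [(0.003802)(0) - (0.01765)(-0.0003704)]/D = 0.006182 V
I_R3 = (V_1 - V_3)/R3 = (4.642 - 0.006182)/2700 = 0.001717 A
|I_R3| = 0.001717 A

Final answer: |I_R3| = 0.001717 A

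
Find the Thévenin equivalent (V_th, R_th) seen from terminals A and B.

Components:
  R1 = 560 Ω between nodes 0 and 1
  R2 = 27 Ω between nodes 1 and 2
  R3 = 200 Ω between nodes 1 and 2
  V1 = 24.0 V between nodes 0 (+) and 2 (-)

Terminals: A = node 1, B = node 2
Step 1 — V_th is the open-circuit voltage V_A - V_B (nothing connected across the terminals).
Nodal analysis, taking node 2 as the 0 V reference.
Source V1 fixes V_0 = 24 V.
KCL at each unknown node (sum of currents leaving = 0; resistances in Ω):
  Node 1: (V_1 - 24)/560 + (V_1 - 0)/27 + (V_1 - 0)/200 = 0
Collecting terms: 0.04382 × V_1 = 0.04286  =>  V_1 = 0.978 V
V_th = V_1 - V_2 = 0.978 - 0 = 0.978 V
Step 2 — R_th: zero the source — replace V1 by a short circuit (node 2 merges into node 0) — and find the resistance seen between A (node 1) and B (node 0).
Reduce the network between node 1 (A) and node 0 (B) by series/parallel combination:
  Rp1 = R1 ‖ R2 ‖ R3 (parallel, all between nodes 0 and 1) = 1/(1/560 + 1/27 + 1/200) = 22.82 Ω
R_th = 22.82 Ω

Final answer: V_th = 0.978 V, R_th = 22.82 Ω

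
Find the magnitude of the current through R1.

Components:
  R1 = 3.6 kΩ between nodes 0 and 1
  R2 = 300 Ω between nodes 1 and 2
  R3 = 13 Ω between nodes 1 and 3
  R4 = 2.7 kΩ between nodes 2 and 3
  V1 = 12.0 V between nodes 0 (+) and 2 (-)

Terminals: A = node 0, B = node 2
Nodal analysis, taking node 2 as the 0 V reference.
Source V1 fixes V_0 = 12 V.
KCL at each unknown node (sum of currents leaving = 0; resistances in Ω):
  Node 1: (V_1 - 12)/3600 + (V_1 - 0)/300 + (V_1 - V_3)/13 = 0
  Node 3: (V_3 - V_1)/13 + (V_3 - 0)/2700 = 0
Collecting terms (coefficients in siemens):
  0.08053·V_1 - 0.07692·V_3 = 0.003333
  0.07729·V_3 - 0.07692·V_1 = 0
Determinant D = (0.08053)(0.07729) - (-0.07692)(-0.07692) = 0.0003076
V_1 = [(0.003333)(0.07729) - (-0.07692)(0)]/D = 0.8376 V
V_3 = [(0.08053)(0) - (0.003333)(-0.07692)]/D = 0.8336 V
I_R1 = (V_0 - V_1)/R1 = (12 - 0.8376)/3600 = 0.003101 A
|I_R1| = 0.003101 A

Final answer: |I_R1| = 0.003101 A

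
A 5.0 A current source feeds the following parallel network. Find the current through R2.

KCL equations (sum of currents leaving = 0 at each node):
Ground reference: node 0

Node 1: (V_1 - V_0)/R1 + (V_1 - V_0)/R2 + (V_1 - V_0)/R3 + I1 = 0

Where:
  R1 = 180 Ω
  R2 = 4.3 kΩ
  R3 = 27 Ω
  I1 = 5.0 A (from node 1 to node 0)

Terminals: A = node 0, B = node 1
All resistors sit directly between nodes 0 and 1, so they are in parallel and share one voltage V; the full source current 5 A splits among them.
1/R_par = 1/180 + 1/4300 + 1/27 = 0.04283 S  =>  R_par = 23.35 Ω
V = I × R_par = 5 × 23.35 = 116.8 V
I_R2 = V/R2 = 116.8/4300 = 0.02715 A

Final answer: 0.02715 A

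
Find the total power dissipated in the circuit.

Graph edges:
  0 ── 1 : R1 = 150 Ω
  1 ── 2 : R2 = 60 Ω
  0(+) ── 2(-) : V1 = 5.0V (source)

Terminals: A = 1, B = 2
Nodal analysis, taking node 2 as the 0 V reference.
Source V1 fixes V_0 = 5 V.
KCL at each unknown node (sum of currents leaving = 0; resistances in Ω):
  Node 1: (V_1 - 5)/150 + (V_1 - 0)/60 = 0
Collecting terms: 0.02333 × V_1 = 0.03333  =>  V_1 = 1.429 V
Power in each resistor, P = (ΔV)²/R:
  P_R1 = (5 - 1.429)²/150 = 0.08503 W
  P_R2 = (1.429 - 0)²/60 = 0.03401 W
P_total = P_R1 + P_R2 = 0.119 W

Final answer: 0.119 W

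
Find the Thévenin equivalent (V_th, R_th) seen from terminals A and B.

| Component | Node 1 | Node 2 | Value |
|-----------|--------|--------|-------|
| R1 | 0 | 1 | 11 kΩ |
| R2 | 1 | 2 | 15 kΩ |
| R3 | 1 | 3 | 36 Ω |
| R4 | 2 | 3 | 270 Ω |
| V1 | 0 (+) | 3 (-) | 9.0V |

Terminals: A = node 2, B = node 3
Step 1 — V_th is the open-circuit voltage V_A - V_B (nothing connected across the terminals).
Nodal analysis, taking node 3 as the 0 V reference.
Source V1 fixes V_0 = 9 V.
KCL at each unknown node (sum of currents leaving = 0; resistances in Ω):
  Node 1: (V_1 - 9)/11000 + (V_1 - V_2)/15000 + (V_1 - 0)/36 = 0
  Node 2: (V_2 - V_1)/15000 + (V_2 - 0)/270 = 0
Collecting terms (coefficients in siemens):
  0.02794·V_1 - 0.00006667·V_2 = 0.0008182
  0.00377·V_2 - 0.00006667·V_1 = 0
Determinant D = (0.02794)(0.00377) - (-0.00006667)(-0.00006667) = 0.0001053
V_1 = [(0.0008182)(0.00377) - (-0.00006667)(0)]/D = 0.02929 V
V_2 = [(0.02794)(0) - (0.0008182)(-0.00006667)]/D = 0.0005179 V
V_th = V_2 - V_3 = 0.0005179 - 0 = 0.0005179 V
Step 2 — R_th: zero the source — replace V1 by a short circuit (node 3 merges into node 0) — and find the resistance seen between A (node 2) and B (node 0).
Reduce the network between node 2 (A) and node 0 (B) by series/parallel combination:
  Rp1 = R1 ‖ R3 (parallel, both between nodes 0 and 1) = 1/(1/11000 + 1/36) = 35.88 Ω
  Rs1 = R2 + Rp1 (series, joined only at node 1) = 15000 + 35.88 = 15040 Ω
  Rp2 = R4 ‖ Rs1 (parallel, both between nodes 0 and 2) = 1/(1/270 + 1/15040) = 265.2 Ω
R_th = 265.2 Ω

Final answer: V_th = 0.0005179 V, R_th = 265.2 Ω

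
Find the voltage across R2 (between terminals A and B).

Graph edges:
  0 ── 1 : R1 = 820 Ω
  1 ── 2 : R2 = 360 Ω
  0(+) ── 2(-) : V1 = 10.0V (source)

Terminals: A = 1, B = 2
R1 and R2 are in series across V1 (node 0 → node 1 → node 2), and the output A–B is taken across R2, so this is a voltage divider.
Series current: I = V1/(R1 + R2) = 10/(820 + 360) = 10/1180 = 0.008475 A
V_R2 = I × R2 = V1 × R2/(R1 + R2) = 10 × 360/1180 = 3.051 V

Final answer: 3.051 V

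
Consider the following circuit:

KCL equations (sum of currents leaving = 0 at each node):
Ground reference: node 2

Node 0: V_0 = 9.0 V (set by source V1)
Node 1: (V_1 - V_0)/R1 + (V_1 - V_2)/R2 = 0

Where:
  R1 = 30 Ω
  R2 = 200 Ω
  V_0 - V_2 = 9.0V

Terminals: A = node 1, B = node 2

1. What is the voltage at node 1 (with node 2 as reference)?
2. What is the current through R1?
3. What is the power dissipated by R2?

Nodal analysis, taking node 2 as the 0 V reference.
Source V1 fixes V_0 = 9 V.
KCL at each unknown node (sum of currents leaving = 0; resistances in Ω):
  Node 1: (V_1 - 9)/30 + (V_1 - 0)/200 = 0
Collecting terms: 0.03833 × V_1 = 0.3  =>  V_1 = 7.826 V
Part 1:
  Read off the nodal solution: V_1 = 7.826 V
Part 2:
  I_R1 = (V_0 - V_1)/R1 = (9 - 7.826)/30 = 0.03913 A
  Magnitude: I_R1 = 0.03913 A
Part 3:
  I_R2 = (V_1 - V_2)/R2 = (7.826 - 0)/200 = 0.03913 A
  P_R2 = I_R2² × R2 = (0.03913)² × 200 = 0.3062 W

Final answers:
1. V_1 = 7.826 V
2. I_R1 = 0.03913 A
3. P_R2 = 0.3062 W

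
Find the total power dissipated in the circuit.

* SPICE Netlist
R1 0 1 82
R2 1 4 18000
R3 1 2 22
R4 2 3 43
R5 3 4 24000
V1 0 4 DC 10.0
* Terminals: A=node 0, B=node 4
Nodal analysis, taking node 4 as the 0 V reference.
Source V1 fixes V_0 = 10 V.
KCL at each unknown node (sum of currents leaving = 0; resistances in Ω):
  Node 1: (V_1 - 10)/82 + (V_1 - 0)/18000 + (V_1 - V_2)/22 = 0
  Node 2: (V_2 - V_1)/22 + (V_2 - V_3)/43 = 0
  Node 3: (V_3 - V_2)/43 + (V_3 - 0)/24000 = 0
Collecting terms (coefficients in siemens):
  0.05771·V_1 - 0.04545·V_2 = 0.122
  0.06871·V_2 - 0.04545·V_1 - 0.02326·V_3 = 0
  0.0233·V_3 - 0.02326·V_2 = 0
Solving these 3 simultaneous equations (Gaussian elimination) gives:
  V_1 = 9.921 V, V_2 = 9.912 V, V_3 = 9.894 V
Power in each resistor, P = (ΔV)²/R:
  P_R1 = (10 - 9.921)²/82 = 0.00007611 W
  P_R2 = (9.921 - 0)²/18000 = 0.005468 W
  P_R3 = (9.921 - 9.912)²/22 = 0.000003739 W
  P_R4 = (9.912 - 9.894)²/43 = 0.000007308 W
  P_R5 = (9.894 - 0)²/24000 = 0.004079 W
P_total = P_R1 + P_R2 + P_R3 + P_R4 + P_R5 = 0.009634 W

Final answer: 0.009634 W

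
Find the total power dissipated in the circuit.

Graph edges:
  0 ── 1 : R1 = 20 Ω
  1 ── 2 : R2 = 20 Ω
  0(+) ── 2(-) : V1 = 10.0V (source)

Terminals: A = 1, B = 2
Nodal analysis, taking node 2 as the 0 V reference.
Source V1 fixes V_0 = 10 V.
KCL at each unknown node (sum of currents leaving = 0; resistances in Ω):
  Node 1: (V_1 - 10)/20 + (V_1 - 0)/20 = 0
Collecting terms: 0.1 × V_1 = 0.5  =>  V_1 = 5 V
Power in each resistor, P = (ΔV)²/R:
  P_R1 = (10 - 5)²/20 = 1.25 W
  P_R2 = (5 - 0)²/20 = 1.25 W
P_total = P_R1 + P_R2 = 2.5 W

Final answer: 2.5 W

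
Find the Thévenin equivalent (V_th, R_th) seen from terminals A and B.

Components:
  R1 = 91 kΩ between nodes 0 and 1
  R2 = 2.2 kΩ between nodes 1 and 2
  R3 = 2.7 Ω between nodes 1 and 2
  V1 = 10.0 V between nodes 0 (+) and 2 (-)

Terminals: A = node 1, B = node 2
Step 1 — V_th is the open-circuit voltage V_A - V_B (nothing connected across the terminals).
Nodal analysis, taking node 2 as the 0 V reference.
Source V1 fixes V_0 = 10 V.
KCL at each unknown node (sum of currents leaving = 0; resistances in Ω):
  Node 1: (V_1 - 10)/91000 + (V_1 - 0)/2200 + (V_1 - 0)/2.7 = 0
Collecting terms: 0.3708 × V_1 = 0.0001099  =>  V_1 = 0.0002963 V
V_th = V_1 - V_2 = 0.0002963 - 0 = 0.0002963 V
Step 2 — R_th: zero the source — replace V1 by a short circuit (node 2 merges into node 0) — and find the resistance seen between A (node 1) and B (node 0).
Reduce the network between node 1 (A) and node 0 (B) by series/parallel combination:
  Rp1 = R1 ‖ R2 ‖ R3 (parallel, all between nodes 0 and 1) = 1/(1/91000 + 1/2200 + 1/2.7) = 2.697 Ω
R_th = 2.697 Ω

Final answer: V_th = 0.0002963 V, R_th = 2.697 Ω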